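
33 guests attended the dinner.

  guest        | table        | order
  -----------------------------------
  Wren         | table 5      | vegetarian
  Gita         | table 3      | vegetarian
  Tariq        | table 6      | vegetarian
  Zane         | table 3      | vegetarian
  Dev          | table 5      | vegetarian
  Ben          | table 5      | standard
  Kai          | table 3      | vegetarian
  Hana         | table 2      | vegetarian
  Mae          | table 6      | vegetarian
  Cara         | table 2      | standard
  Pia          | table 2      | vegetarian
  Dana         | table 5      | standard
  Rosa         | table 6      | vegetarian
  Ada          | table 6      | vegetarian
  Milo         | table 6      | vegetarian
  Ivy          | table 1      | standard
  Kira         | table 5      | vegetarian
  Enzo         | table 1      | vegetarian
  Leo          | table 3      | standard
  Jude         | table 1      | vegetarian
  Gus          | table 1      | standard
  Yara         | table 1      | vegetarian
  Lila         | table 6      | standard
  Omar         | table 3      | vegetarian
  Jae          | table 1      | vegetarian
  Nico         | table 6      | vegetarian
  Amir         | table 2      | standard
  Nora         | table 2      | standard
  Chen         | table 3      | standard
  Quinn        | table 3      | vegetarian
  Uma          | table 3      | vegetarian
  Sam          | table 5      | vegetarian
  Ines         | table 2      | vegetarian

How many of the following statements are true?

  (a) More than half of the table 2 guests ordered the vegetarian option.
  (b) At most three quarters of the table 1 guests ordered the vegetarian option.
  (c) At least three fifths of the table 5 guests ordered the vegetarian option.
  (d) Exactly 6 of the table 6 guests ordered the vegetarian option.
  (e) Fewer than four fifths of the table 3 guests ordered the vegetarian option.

4

(a) table 2: |A| = 6, |A ∩ B| = 3; needs |A ∩ B| > |A ∖ B| — false.
(b) table 1: |A| = 6, |A ∩ B| = 4; needs |A ∩ B| / |A| ≤ 3/4 — true.
(c) table 5: |A| = 6, |A ∩ B| = 4; needs |A ∩ B| / |A| ≥ 3/5 — true.
(d) table 6: |A| = 7, |A ∩ B| = 6; needs |A ∩ B| = 6 — true.
(e) table 3: |A| = 8, |A ∩ B| = 6; needs |A ∩ B| / |A| < 4/5 — true.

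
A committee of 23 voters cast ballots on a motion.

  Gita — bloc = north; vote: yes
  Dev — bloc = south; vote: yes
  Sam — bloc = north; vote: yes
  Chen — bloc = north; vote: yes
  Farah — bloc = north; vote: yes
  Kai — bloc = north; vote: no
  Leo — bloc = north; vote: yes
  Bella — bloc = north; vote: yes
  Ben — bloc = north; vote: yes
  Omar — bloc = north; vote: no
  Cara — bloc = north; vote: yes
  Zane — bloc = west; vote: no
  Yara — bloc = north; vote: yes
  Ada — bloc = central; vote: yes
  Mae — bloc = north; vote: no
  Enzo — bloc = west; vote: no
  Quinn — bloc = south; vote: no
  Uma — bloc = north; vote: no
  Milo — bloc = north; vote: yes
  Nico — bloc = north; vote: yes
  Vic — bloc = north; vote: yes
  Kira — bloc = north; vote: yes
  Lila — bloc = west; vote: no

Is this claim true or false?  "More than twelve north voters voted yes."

True

Truth condition: |A ∩ B| > 12.
|A| = 17, |A ∩ B| = 13, |A ∖ B| = 4.
|A ∩ B| = 13, so the statement is true.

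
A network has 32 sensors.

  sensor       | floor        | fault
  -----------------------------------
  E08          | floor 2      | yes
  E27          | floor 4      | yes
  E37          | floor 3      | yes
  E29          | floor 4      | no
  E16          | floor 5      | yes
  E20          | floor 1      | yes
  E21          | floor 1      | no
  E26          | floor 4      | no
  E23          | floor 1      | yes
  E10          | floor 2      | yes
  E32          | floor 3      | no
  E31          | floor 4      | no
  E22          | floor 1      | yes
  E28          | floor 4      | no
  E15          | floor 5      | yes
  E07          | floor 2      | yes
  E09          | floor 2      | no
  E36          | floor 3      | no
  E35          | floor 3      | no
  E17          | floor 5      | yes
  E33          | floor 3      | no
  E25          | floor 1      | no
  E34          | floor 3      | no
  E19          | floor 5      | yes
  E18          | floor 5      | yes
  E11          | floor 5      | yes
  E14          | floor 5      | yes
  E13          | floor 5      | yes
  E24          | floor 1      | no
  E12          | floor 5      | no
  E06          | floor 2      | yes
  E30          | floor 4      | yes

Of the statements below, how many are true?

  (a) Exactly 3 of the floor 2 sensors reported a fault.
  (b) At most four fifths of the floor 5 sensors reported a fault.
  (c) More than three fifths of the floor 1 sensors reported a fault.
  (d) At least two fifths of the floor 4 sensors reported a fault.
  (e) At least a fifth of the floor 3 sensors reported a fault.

0

(a) floor 2: |A| = 5, |A ∩ B| = 4; needs |A ∩ B| = 3 — false.
(b) floor 5: |A| = 9, |A ∩ B| = 8; needs |A ∩ B| / |A| ≤ 4/5 — false.
(c) floor 1: |A| = 6, |A ∩ B| = 3; needs |A ∩ B| / |A| > 3/5 — false.
(d) floor 4: |A| = 6, |A ∩ B| = 2; needs |A ∩ B| / |A| ≥ 2/5 — false.
(e) floor 3: |A| = 6, |A ∩ B| = 1; needs |A ∩ B| / |A| ≥ 1/5 — false.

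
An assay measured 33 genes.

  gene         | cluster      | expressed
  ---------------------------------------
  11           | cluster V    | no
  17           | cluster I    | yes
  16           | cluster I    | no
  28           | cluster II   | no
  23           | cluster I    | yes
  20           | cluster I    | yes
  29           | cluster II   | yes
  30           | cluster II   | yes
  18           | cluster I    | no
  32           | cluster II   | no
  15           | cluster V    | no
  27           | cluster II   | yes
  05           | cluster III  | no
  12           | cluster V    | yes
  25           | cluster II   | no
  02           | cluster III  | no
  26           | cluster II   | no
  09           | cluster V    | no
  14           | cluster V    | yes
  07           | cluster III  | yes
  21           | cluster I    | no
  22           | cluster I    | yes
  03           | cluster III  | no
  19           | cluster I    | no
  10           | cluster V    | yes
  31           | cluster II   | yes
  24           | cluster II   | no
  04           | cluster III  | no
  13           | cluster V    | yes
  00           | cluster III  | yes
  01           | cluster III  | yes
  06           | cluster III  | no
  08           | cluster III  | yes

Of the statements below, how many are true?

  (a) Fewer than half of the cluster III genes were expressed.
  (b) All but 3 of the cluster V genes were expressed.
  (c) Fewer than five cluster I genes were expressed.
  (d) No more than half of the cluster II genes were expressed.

(a) cluster III: |A| = 9, |A ∩ B| = 4; needs |A ∩ B| < |A ∖ B| — true.
(b) cluster V: |A| = 7, |A ∩ B| = 4; needs |A ∖ B| = 3 — true.
(c) cluster I: |A| = 8, |A ∩ B| = 4; needs |A ∩ B| < 5 — true.
(d) cluster II: |A| = 9, |A ∩ B| = 4; needs |A ∩ B| ≤ |A ∖ B| — true.

4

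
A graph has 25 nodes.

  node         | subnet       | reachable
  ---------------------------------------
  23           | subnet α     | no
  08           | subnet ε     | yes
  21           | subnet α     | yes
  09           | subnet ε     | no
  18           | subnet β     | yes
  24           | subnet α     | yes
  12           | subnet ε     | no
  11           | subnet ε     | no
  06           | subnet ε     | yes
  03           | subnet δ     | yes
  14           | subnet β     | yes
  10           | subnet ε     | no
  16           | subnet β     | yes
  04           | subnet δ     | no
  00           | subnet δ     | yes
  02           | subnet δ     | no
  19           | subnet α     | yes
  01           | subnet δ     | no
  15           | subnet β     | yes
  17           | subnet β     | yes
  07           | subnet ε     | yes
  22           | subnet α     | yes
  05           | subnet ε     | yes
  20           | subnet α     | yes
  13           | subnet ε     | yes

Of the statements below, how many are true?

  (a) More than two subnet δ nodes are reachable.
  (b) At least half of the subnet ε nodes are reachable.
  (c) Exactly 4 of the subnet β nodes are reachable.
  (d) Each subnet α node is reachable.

1

(a) subnet δ: |A| = 5, |A ∩ B| = 2; needs |A ∩ B| > 2 — false.
(b) subnet ε: |A| = 9, |A ∩ B| = 5; needs |A ∩ B| ≥ |A ∖ B| — true.
(c) subnet β: |A| = 5, |A ∩ B| = 5; needs |A ∩ B| = 4 — false.
(d) subnet α: |A| = 6, |A ∩ B| = 5; needs A ⊆ B, i.e. every element of A is in B (|A ∖ B| = 0) — false.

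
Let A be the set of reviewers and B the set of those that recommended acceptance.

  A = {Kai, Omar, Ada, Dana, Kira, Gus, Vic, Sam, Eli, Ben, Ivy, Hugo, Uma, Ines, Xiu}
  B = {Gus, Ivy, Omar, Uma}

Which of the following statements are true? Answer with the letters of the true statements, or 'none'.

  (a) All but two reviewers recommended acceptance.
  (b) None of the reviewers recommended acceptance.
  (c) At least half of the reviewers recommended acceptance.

|A| = 15, |A ∩ B| = 4, |A ∖ B| = 11.
(a) |A ∖ B| = 2: fails.
(b) A ∩ B = ∅ (|A ∩ B| = 0): fails.
(c) |A ∩ B| ≥ |A ∖ B|: fails.

none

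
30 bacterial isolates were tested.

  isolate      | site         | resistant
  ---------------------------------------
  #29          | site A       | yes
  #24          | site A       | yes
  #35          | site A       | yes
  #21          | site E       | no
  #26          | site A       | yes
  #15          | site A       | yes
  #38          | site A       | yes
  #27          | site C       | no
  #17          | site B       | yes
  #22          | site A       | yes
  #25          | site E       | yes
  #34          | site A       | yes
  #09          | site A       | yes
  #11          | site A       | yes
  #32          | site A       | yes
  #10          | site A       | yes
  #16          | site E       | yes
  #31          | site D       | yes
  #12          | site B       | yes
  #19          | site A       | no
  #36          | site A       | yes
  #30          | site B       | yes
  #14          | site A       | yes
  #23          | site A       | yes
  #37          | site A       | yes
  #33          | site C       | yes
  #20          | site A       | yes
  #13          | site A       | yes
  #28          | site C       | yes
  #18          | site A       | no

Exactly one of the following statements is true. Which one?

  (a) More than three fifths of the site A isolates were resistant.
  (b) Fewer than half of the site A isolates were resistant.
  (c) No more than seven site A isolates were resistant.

(a)

|A| = 20, |A ∩ B| = 18, |A ∖ B| = 2.
(a) requires |A ∩ B| / |A| > 3/5: true.
(b) requires |A ∩ B| < |A ∖ B|: false.
(c) requires |A ∩ B| ≤ 7: false.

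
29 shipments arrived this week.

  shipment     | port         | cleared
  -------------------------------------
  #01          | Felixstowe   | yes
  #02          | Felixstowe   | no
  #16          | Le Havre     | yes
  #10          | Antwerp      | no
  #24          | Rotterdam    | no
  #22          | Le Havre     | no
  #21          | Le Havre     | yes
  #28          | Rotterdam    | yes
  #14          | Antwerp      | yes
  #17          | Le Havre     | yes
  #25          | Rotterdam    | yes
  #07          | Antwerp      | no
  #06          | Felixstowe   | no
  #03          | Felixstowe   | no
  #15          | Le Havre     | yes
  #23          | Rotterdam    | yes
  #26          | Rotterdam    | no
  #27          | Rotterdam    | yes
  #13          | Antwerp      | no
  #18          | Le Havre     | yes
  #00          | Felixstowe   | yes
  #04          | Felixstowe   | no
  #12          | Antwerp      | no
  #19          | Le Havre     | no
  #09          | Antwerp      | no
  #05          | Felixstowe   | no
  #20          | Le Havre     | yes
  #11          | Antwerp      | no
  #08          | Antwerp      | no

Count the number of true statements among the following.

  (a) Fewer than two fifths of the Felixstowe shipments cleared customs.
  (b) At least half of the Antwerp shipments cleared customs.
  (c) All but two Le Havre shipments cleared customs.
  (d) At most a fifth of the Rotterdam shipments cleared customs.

2

(a) Felixstowe: |A| = 7, |A ∩ B| = 2; needs |A ∩ B| / |A| < 2/5 — true.
(b) Antwerp: |A| = 8, |A ∩ B| = 1; needs |A ∩ B| ≥ |A ∖ B| — false.
(c) Le Havre: |A| = 8, |A ∩ B| = 6; needs |A ∖ B| = 2 — true.
(d) Rotterdam: |A| = 6, |A ∩ B| = 4; needs |A ∩ B| / |A| ≤ 1/5 — false.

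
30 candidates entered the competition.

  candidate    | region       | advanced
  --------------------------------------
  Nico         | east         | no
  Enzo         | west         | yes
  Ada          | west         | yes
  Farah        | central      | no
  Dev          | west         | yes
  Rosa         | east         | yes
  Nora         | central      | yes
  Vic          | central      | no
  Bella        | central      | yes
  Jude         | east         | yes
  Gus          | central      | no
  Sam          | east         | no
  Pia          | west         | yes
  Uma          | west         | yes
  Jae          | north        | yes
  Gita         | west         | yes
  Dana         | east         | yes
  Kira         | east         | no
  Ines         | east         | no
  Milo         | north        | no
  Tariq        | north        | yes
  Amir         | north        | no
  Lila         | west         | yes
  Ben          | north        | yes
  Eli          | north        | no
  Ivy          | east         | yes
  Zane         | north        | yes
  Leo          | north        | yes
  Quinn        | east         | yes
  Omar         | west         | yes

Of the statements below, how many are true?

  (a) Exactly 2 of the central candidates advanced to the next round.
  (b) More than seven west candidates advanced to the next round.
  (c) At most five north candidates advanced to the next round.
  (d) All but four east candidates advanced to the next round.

(a) central: |A| = 5, |A ∩ B| = 2; needs |A ∩ B| = 2 — true.
(b) west: |A| = 8, |A ∩ B| = 8; needs |A ∩ B| > 7 — true.
(c) north: |A| = 8, |A ∩ B| = 5; needs |A ∩ B| ≤ 5 — true.
(d) east: |A| = 9, |A ∩ B| = 5; needs |A ∖ B| = 4 — true.

4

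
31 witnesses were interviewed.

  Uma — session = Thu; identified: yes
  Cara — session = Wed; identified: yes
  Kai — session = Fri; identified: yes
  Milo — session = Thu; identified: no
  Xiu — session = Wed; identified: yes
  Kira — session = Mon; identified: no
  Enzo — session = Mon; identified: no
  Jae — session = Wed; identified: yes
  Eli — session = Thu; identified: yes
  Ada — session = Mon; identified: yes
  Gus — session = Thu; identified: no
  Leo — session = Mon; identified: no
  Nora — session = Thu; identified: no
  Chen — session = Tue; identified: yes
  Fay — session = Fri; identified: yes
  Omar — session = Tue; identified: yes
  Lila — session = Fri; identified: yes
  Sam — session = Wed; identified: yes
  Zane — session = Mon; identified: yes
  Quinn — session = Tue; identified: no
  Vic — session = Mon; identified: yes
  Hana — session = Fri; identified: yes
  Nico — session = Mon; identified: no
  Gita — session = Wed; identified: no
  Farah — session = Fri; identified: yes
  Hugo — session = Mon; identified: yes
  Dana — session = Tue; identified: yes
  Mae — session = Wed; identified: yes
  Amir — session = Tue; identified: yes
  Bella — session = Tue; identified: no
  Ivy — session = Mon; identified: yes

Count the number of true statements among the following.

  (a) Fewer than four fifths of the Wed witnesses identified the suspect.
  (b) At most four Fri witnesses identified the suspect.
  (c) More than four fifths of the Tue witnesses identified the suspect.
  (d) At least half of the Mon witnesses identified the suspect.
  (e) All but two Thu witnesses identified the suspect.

(a) Wed: |A| = 6, |A ∩ B| = 5; needs |A ∩ B| / |A| < 4/5 — false.
(b) Fri: |A| = 5, |A ∩ B| = 5; needs |A ∩ B| ≤ 4 — false.
(c) Tue: |A| = 6, |A ∩ B| = 4; needs |A ∩ B| / |A| > 4/5 — false.
(d) Mon: |A| = 9, |A ∩ B| = 5; needs |A ∩ B| ≥ |A ∖ B| — true.
(e) Thu: |A| = 5, |A ∩ B| = 2; needs |A ∖ B| = 2 — false.

1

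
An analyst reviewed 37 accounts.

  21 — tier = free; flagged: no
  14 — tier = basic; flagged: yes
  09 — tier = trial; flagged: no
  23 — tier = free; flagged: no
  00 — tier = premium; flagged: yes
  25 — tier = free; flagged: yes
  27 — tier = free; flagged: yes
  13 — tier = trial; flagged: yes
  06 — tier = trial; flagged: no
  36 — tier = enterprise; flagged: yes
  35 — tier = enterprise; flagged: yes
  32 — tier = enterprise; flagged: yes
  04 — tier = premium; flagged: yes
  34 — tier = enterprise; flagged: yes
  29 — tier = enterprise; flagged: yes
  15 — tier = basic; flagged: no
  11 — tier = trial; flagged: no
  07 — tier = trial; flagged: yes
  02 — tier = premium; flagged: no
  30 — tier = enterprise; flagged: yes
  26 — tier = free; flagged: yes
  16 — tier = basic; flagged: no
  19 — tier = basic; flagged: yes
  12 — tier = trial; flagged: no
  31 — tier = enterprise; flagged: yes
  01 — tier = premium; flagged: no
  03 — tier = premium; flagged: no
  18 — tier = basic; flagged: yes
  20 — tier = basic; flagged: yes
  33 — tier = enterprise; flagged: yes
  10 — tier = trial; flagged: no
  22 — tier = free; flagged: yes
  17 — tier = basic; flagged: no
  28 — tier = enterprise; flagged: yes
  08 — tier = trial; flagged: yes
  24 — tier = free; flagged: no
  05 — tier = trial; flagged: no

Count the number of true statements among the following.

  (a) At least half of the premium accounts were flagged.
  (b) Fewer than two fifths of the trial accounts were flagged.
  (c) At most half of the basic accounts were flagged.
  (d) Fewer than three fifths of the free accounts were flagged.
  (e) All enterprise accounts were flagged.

(a) premium: |A| = 5, |A ∩ B| = 2; needs |A ∩ B| ≥ |A ∖ B| — false.
(b) trial: |A| = 9, |A ∩ B| = 3; needs |A ∩ B| / |A| < 2/5 — true.
(c) basic: |A| = 7, |A ∩ B| = 4; needs |A ∩ B| ≤ |A ∖ B| — false.
(d) free: |A| = 7, |A ∩ B| = 4; needs |A ∩ B| / |A| < 3/5 — true.
(e) enterprise: |A| = 9, |A ∩ B| = 9; needs A ⊆ B, i.e. every element of A is in B (|A ∖ B| = 0) — true.

3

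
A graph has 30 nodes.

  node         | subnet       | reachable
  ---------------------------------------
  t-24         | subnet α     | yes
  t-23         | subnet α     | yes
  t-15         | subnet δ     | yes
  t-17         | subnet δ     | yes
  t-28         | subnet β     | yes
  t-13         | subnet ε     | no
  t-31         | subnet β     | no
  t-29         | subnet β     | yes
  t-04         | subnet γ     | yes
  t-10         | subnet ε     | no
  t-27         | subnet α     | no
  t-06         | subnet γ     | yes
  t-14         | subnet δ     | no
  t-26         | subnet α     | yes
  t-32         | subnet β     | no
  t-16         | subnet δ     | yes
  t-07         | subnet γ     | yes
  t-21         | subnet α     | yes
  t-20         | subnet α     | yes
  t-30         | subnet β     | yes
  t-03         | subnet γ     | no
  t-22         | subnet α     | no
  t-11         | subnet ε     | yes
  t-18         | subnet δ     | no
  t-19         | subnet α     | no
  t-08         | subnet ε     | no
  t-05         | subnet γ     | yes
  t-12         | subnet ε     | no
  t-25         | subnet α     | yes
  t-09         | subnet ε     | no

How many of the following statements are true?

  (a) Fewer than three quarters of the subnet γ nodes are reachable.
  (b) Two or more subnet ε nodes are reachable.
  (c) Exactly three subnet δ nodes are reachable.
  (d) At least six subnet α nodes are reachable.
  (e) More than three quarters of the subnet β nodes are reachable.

2

(a) subnet γ: |A| = 5, |A ∩ B| = 4; needs |A ∩ B| / |A| < 3/4 — false.
(b) subnet ε: |A| = 6, |A ∩ B| = 1; needs |A ∩ B| ≥ 2 — false.
(c) subnet δ: |A| = 5, |A ∩ B| = 3; needs |A ∩ B| = 3 — true.
(d) subnet α: |A| = 9, |A ∩ B| = 6; needs |A ∩ B| ≥ 6 — true.
(e) subnet β: |A| = 5, |A ∩ B| = 3; needs |A ∩ B| / |A| > 3/4 — false.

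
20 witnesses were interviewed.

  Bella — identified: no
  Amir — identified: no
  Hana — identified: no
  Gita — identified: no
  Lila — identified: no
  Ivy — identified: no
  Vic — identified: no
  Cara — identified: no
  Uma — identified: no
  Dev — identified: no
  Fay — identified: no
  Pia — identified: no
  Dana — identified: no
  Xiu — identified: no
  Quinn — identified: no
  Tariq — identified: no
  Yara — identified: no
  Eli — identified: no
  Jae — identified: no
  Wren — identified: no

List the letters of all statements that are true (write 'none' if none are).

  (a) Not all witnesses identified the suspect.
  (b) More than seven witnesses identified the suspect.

|A| = 20, |A ∩ B| = 0, |A ∖ B| = 20.
(a) A ⊄ B (|A ∖ B| ≥ 1): holds.
(b) |A ∩ B| > 7: fails.

(a)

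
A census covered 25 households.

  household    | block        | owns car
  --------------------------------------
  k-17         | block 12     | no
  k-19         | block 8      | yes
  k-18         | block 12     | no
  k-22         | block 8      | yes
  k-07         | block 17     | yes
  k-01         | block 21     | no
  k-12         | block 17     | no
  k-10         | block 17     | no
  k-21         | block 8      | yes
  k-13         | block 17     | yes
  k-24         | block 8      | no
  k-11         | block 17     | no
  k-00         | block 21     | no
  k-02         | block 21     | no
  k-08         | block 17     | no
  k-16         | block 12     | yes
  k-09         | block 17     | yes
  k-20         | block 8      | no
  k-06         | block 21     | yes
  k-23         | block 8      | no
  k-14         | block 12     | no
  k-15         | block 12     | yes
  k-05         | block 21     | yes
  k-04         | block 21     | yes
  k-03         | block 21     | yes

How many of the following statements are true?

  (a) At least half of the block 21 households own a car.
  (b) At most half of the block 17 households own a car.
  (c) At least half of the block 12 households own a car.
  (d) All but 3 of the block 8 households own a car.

3

(a) block 21: |A| = 7, |A ∩ B| = 4; needs |A ∩ B| ≥ |A ∖ B| — true.
(b) block 17: |A| = 7, |A ∩ B| = 3; needs |A ∩ B| ≤ |A ∖ B| — true.
(c) block 12: |A| = 5, |A ∩ B| = 2; needs |A ∩ B| ≥ |A ∖ B| — false.
(d) block 8: |A| = 6, |A ∩ B| = 3; needs |A ∖ B| = 3 — true.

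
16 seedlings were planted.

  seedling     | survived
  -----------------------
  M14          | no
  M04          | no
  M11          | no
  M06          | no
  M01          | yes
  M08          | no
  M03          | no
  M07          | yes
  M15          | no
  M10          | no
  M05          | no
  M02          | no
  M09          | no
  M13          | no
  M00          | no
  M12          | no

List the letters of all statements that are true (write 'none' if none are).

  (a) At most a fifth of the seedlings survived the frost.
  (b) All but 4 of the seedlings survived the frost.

(a)

|A| = 16, |A ∩ B| = 2, |A ∖ B| = 14.
(a) |A ∩ B| / |A| ≤ 1/5: holds.
(b) |A ∖ B| = 4: fails.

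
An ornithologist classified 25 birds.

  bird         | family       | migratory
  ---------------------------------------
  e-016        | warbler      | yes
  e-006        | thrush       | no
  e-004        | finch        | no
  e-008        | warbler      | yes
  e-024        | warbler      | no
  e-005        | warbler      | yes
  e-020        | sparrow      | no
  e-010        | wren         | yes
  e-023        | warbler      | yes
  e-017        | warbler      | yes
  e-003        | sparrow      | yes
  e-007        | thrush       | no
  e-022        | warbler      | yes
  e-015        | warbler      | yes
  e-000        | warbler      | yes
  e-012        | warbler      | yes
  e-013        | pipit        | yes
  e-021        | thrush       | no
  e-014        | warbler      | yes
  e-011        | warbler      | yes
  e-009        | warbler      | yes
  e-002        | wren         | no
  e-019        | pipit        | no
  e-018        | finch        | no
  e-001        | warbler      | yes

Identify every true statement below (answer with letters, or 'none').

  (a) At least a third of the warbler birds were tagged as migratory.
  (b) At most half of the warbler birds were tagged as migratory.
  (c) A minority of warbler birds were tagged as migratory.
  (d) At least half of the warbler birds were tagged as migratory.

|A| = 14, |A ∩ B| = 13, |A ∖ B| = 1.
(a) |A ∩ B| / |A| ≥ 1/3: holds.
(b) |A ∩ B| ≤ |A ∖ B|: fails.
(c) |A ∩ B| < |A ∖ B|: fails.
(d) |A ∩ B| ≥ |A ∖ B|: holds.

(a), (d)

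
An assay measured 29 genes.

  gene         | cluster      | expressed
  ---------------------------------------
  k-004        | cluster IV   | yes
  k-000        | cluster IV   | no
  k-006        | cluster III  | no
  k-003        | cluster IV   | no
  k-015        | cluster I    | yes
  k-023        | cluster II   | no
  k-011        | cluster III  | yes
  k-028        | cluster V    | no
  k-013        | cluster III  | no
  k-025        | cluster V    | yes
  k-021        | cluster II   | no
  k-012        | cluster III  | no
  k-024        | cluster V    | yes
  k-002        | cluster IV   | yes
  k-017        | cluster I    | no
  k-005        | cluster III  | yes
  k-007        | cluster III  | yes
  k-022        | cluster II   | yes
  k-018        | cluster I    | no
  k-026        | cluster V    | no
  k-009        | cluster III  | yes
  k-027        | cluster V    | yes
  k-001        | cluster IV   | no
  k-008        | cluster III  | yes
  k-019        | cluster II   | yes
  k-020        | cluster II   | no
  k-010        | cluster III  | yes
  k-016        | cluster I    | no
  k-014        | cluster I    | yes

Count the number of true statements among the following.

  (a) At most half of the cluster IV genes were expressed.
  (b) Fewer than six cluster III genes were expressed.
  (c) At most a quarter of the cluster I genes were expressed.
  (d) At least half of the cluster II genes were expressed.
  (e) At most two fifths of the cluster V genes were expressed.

1

(a) cluster IV: |A| = 5, |A ∩ B| = 2; needs |A ∩ B| ≤ |A ∖ B| — true.
(b) cluster III: |A| = 9, |A ∩ B| = 6; needs |A ∩ B| < 6 — false.
(c) cluster I: |A| = 5, |A ∩ B| = 2; needs |A ∩ B| / |A| ≤ 1/4 — false.
(d) cluster II: |A| = 5, |A ∩ B| = 2; needs |A ∩ B| ≥ |A ∖ B| — false.
(e) cluster V: |A| = 5, |A ∩ B| = 3; needs |A ∩ B| / |A| ≤ 2/5 — false.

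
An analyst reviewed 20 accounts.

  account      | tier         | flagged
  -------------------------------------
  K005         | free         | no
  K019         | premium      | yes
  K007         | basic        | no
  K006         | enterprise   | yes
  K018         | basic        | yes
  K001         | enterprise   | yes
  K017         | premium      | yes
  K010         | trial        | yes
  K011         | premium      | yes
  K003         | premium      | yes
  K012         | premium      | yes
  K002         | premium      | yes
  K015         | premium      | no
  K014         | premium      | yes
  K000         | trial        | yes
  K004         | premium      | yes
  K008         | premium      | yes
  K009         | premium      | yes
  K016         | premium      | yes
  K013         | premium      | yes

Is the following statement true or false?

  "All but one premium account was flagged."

Truth condition: |A ∖ B| = 1.
A (the restrictor) = {K019, K017, K011, K003, K012, K002, K015, K014, K004, K008, K009, K016, K013}, |A| = 13.
A ∖ B = {K015}, so |A ∖ B| = 1.
|A ∖ B| = 1, so the statement is true.

True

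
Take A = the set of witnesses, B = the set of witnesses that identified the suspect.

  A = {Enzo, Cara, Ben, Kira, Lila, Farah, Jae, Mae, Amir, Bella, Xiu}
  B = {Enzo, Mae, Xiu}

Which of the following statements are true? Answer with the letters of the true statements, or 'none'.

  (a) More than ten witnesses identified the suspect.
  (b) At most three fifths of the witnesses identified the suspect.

(b)

|A| = 11, |A ∩ B| = 3, |A ∖ B| = 8.
(a) |A ∩ B| > 10: fails.
(b) |A ∩ B| / |A| ≤ 3/5: holds.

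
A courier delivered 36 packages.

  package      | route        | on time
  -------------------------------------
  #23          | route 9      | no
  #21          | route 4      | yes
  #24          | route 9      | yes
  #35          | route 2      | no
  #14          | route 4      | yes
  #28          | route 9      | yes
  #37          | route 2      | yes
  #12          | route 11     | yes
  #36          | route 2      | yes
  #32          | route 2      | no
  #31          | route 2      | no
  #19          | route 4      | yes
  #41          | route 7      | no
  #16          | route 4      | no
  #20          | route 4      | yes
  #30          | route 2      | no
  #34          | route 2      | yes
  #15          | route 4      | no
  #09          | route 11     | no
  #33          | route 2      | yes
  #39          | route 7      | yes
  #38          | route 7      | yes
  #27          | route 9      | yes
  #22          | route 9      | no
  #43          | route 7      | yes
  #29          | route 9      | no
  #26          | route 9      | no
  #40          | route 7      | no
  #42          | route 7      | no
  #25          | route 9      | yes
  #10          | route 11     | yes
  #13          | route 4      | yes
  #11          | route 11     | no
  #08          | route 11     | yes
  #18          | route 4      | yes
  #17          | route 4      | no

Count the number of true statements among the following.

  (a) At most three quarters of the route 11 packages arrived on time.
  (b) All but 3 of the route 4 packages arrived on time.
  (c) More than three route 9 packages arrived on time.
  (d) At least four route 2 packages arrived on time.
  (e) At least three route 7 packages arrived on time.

5

(a) route 11: |A| = 5, |A ∩ B| = 3; needs |A ∩ B| / |A| ≤ 3/4 — true.
(b) route 4: |A| = 9, |A ∩ B| = 6; needs |A ∖ B| = 3 — true.
(c) route 9: |A| = 8, |A ∩ B| = 4; needs |A ∩ B| > 3 — true.
(d) route 2: |A| = 8, |A ∩ B| = 4; needs |A ∩ B| ≥ 4 — true.
(e) route 7: |A| = 6, |A ∩ B| = 3; needs |A ∩ B| ≥ 3 — true.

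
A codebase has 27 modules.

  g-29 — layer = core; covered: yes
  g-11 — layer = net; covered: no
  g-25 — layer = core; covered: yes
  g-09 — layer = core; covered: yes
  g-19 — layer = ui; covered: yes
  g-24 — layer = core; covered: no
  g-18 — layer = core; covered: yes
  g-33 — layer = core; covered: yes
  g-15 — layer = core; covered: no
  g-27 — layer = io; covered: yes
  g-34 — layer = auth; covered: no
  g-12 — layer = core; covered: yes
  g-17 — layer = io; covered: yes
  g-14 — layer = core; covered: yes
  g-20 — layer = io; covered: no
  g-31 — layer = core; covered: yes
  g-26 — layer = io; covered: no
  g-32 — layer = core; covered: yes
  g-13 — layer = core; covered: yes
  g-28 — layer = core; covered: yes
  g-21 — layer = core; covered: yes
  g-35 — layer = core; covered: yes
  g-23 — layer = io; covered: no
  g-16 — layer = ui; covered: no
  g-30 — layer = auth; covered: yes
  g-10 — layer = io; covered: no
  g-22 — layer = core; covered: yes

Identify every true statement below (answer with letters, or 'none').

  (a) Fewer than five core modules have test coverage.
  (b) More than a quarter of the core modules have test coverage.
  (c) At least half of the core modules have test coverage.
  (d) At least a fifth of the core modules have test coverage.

|A| = 16, |A ∩ B| = 14, |A ∖ B| = 2.
(a) |A ∩ B| < 5: fails.
(b) |A ∩ B| / |A| > 1/4: holds.
(c) |A ∩ B| ≥ |A ∖ B|: holds.
(d) |A ∩ B| / |A| ≥ 1/5: holds.

(b), (c), (d)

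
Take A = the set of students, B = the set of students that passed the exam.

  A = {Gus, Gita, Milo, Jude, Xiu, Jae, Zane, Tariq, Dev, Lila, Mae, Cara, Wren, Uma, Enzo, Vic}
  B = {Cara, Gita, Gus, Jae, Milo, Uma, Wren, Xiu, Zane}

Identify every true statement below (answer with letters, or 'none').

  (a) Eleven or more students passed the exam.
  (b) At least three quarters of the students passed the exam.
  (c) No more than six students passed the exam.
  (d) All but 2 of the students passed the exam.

none

|A| = 16, |A ∩ B| = 9, |A ∖ B| = 7.
(a) |A ∩ B| ≥ 11: fails.
(b) |A ∩ B| / |A| ≥ 3/4: fails.
(c) |A ∩ B| ≤ 6: fails.
(d) |A ∖ B| = 2: fails.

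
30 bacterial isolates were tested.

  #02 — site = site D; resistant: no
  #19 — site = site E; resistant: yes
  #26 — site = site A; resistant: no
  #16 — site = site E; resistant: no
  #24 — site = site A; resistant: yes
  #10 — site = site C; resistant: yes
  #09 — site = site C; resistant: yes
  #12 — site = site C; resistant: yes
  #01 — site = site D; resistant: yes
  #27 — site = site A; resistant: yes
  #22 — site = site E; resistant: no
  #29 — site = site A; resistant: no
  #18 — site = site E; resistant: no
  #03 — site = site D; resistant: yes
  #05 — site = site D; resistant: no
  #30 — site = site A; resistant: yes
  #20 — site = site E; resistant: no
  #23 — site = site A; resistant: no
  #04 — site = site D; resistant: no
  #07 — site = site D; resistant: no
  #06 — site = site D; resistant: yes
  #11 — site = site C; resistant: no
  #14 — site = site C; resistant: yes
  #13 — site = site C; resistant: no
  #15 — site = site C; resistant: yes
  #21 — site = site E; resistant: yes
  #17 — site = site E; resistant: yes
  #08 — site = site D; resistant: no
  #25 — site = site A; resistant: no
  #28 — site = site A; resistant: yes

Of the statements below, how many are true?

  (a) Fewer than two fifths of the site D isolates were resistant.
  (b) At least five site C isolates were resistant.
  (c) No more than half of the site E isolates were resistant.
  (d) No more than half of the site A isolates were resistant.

(a) site D: |A| = 8, |A ∩ B| = 3; needs |A ∩ B| / |A| < 2/5 — true.
(b) site C: |A| = 7, |A ∩ B| = 5; needs |A ∩ B| ≥ 5 — true.
(c) site E: |A| = 7, |A ∩ B| = 3; needs |A ∩ B| ≤ |A ∖ B| — true.
(d) site A: |A| = 8, |A ∩ B| = 4; needs |A ∩ B| ≤ |A ∖ B| — true.

4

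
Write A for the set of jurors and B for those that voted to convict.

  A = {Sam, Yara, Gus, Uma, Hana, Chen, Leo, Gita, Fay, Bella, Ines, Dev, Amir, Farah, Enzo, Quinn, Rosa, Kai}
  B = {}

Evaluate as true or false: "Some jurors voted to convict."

Truth condition: A ∩ B ≠ ∅ (|A ∩ B| ≥ 1).
|A| = 18, |A ∩ B| = 0, |A ∖ B| = 18.
So the statement is false.

False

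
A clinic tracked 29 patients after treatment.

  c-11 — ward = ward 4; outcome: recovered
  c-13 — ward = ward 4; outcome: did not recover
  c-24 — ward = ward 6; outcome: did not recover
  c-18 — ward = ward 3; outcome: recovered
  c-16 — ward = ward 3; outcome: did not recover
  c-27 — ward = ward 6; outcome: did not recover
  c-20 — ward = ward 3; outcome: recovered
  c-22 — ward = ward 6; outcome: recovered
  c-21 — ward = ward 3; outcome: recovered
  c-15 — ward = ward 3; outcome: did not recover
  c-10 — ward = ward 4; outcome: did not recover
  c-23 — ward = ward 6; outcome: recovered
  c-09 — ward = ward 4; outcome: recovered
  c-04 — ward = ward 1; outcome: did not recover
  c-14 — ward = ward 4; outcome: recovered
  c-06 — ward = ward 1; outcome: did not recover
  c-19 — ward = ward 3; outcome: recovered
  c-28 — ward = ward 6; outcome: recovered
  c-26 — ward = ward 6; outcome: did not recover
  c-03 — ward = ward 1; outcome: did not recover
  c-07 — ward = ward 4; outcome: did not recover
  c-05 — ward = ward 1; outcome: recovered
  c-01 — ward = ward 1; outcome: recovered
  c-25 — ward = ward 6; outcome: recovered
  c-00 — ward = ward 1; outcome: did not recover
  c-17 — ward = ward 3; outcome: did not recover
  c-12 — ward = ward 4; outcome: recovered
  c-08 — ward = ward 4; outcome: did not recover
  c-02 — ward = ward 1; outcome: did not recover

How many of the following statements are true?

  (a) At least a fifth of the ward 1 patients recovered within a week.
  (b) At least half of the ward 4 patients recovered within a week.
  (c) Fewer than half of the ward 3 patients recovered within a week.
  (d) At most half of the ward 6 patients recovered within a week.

2

(a) ward 1: |A| = 7, |A ∩ B| = 2; needs |A ∩ B| / |A| ≥ 1/5 — true.
(b) ward 4: |A| = 8, |A ∩ B| = 4; needs |A ∩ B| ≥ |A ∖ B| — true.
(c) ward 3: |A| = 7, |A ∩ B| = 4; needs |A ∩ B| < |A ∖ B| — false.
(d) ward 6: |A| = 7, |A ∩ B| = 4; needs |A ∩ B| ≤ |A ∖ B| — false.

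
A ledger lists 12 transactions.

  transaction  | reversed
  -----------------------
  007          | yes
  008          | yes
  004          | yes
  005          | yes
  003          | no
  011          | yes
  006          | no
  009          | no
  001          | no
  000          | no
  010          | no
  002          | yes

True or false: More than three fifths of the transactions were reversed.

False

'More than three fifths of the transactions were reversed' holds iff |A ∩ B| / |A| > 3/5.
A (the restrictor) = {007, 008, 004, 005, 003, 011, 006, 009, 001, 000, 010, 002}, |A| = 12.
A ∩ B = {007, 008, 004, 005, 011, 002}, so |A ∩ B| = 6.
A ∖ B = {003, 006, 009, 001, 000, 010}, so |A ∖ B| = 6.
|A ∩ B|/|A| = 6/12, so the statement is false.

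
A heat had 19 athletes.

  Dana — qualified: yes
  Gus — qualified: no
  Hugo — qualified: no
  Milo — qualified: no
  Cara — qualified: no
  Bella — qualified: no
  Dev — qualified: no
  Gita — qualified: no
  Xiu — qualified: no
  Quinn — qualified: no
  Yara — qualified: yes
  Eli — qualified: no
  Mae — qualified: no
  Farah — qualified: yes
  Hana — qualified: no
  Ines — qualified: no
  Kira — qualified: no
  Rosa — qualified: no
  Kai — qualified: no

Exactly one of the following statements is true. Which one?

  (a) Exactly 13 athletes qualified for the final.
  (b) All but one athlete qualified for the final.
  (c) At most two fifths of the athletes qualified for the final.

(c)

|A| = 19, |A ∩ B| = 3, |A ∖ B| = 16.
(a) requires |A ∩ B| = 13: false.
(b) requires |A ∖ B| = 1: false.
(c) requires |A ∩ B| / |A| ≤ 2/5: true.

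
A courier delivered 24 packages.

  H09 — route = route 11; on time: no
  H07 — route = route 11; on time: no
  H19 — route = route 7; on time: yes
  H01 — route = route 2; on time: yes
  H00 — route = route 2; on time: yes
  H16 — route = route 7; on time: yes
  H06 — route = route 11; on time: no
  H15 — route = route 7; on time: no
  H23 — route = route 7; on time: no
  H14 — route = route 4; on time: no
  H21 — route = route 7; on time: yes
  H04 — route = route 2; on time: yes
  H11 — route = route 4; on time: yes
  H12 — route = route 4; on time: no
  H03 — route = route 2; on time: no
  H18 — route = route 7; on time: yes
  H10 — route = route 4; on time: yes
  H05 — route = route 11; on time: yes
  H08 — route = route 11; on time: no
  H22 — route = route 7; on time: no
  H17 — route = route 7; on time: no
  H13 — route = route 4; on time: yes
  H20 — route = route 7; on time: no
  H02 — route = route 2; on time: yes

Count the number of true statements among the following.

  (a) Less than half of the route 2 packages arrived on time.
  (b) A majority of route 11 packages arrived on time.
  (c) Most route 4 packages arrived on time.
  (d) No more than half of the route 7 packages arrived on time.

(a) route 2: |A| = 5, |A ∩ B| = 4; needs |A ∩ B| < |A ∖ B| — false.
(b) route 11: |A| = 5, |A ∩ B| = 1; needs |A ∩ B| > |A ∖ B| — false.
(c) route 4: |A| = 5, |A ∩ B| = 3; needs |A ∩ B| > |A ∖ B| — true.
(d) route 7: |A| = 9, |A ∩ B| = 4; needs |A ∩ B| ≤ |A ∖ B| — true.

2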